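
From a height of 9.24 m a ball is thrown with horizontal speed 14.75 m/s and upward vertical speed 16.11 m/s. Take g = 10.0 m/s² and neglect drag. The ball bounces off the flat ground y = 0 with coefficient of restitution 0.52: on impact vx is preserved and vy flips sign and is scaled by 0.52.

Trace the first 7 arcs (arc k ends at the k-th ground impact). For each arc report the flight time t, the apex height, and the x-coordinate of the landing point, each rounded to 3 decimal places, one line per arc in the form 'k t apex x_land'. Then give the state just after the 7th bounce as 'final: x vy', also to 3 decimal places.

1 3.719 22.217 54.854
2 2.192 6.007 87.190
3 1.140 1.624 104.004
4 0.593 0.439 112.747
5 0.308 0.119 117.294
6 0.160 0.032 119.658
7 0.083 0.009 120.888
final: 120.888 0.217

Arc 1: start y=9.240, vy=16.110 → t=3.719, apex=22.217, x_land=54.854, impact vy=-21.079
  bounce: vy ← 0.52·21.079 = 10.961
Arc 2: start y=0.000, vy=10.961 → t=2.192, apex=6.007, x_land=87.190, impact vy=-10.961
  bounce: vy ← 0.52·10.961 = 5.700
Arc 3: start y=0.000, vy=5.700 → t=1.140, apex=1.624, x_land=104.004, impact vy=-5.700
  bounce: vy ← 0.52·5.700 = 2.964
Arc 4: start y=0.000, vy=2.964 → t=0.593, apex=0.439, x_land=112.747, impact vy=-2.964
  bounce: vy ← 0.52·2.964 = 1.541
Arc 5: start y=0.000, vy=1.541 → t=0.308, apex=0.119, x_land=117.294, impact vy=-1.541
  bounce: vy ← 0.52·1.541 = 0.801
Arc 6: start y=0.000, vy=0.801 → t=0.160, apex=0.032, x_land=119.658, impact vy=-0.801
  bounce: vy ← 0.52·0.801 = 0.417
Arc 7: start y=0.000, vy=0.417 → t=0.083, apex=0.009, x_land=120.888, impact vy=-0.417
  bounce: vy ← 0.52·0.417 = 0.217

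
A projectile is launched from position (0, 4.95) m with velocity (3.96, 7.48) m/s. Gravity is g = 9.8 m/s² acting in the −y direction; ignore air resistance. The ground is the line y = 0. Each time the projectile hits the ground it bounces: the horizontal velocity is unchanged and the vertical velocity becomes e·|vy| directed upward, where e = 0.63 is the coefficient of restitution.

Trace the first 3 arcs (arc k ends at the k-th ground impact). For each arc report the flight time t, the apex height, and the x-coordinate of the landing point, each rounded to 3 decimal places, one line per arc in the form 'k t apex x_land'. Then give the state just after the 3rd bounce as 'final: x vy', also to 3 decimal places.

Arc 1: start y=4.950, vy=7.480 → t=2.025, apex=7.805, x_land=8.020, impact vy=-12.368
  bounce: vy ← 0.63·12.368 = 7.792
Arc 2: start y=0.000, vy=7.792 → t=1.590, apex=3.098, x_land=14.317, impact vy=-7.792
  bounce: vy ← 0.63·7.792 = 4.909
Arc 3: start y=0.000, vy=4.909 → t=1.002, apex=1.229, x_land=18.285, impact vy=-4.909
  bounce: vy ← 0.63·4.909 = 3.093

1 2.025 7.805 8.020
2 1.590 3.098 14.317
3 1.002 1.229 18.285
final: 18.285 3.093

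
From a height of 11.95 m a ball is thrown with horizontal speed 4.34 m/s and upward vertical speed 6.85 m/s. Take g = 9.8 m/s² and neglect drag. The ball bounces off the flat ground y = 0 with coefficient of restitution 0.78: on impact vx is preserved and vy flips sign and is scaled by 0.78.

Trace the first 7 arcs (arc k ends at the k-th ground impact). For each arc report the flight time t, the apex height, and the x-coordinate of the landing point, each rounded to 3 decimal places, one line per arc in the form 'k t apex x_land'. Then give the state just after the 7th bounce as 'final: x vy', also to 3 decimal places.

Arc 1: start y=11.950, vy=6.850 → t=2.410, apex=14.344, x_land=10.459, impact vy=-16.767
  bounce: vy ← 0.78·16.767 = 13.078
Arc 2: start y=0.000, vy=13.078 → t=2.669, apex=8.727, x_land=22.043, impact vy=-13.078
  bounce: vy ← 0.78·13.078 = 10.201
Arc 3: start y=0.000, vy=10.201 → t=2.082, apex=5.309, x_land=31.078, impact vy=-10.201
  bounce: vy ← 0.78·10.201 = 7.957
Arc 4: start y=0.000, vy=7.957 → t=1.624, apex=3.230, x_land=38.126, impact vy=-7.957
  bounce: vy ← 0.78·7.957 = 6.206
Arc 5: start y=0.000, vy=6.206 → t=1.267, apex=1.965, x_land=43.623, impact vy=-6.206
  bounce: vy ← 0.78·6.206 = 4.841
Arc 6: start y=0.000, vy=4.841 → t=0.988, apex=1.196, x_land=47.911, impact vy=-4.841
  bounce: vy ← 0.78·4.841 = 3.776
Arc 7: start y=0.000, vy=3.776 → t=0.771, apex=0.727, x_land=51.255, impact vy=-3.776
  bounce: vy ← 0.78·3.776 = 2.945

1 2.410 14.344 10.459
2 2.669 8.727 22.043
3 2.082 5.309 31.078
4 1.624 3.230 38.126
5 1.267 1.965 43.623
6 0.988 1.196 47.911
7 0.771 0.727 51.255
final: 51.255 2.945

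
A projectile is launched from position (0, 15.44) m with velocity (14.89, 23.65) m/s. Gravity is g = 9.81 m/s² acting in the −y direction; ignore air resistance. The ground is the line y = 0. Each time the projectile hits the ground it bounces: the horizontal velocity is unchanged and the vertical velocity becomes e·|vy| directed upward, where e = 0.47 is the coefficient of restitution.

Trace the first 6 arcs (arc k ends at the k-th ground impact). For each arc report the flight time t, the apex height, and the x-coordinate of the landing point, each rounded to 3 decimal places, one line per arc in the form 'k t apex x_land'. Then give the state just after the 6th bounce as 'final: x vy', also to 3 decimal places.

1 5.404 43.948 80.467
2 2.814 9.708 122.363
3 1.322 2.145 142.054
4 0.622 0.474 151.309
5 0.292 0.105 155.659
6 0.137 0.023 157.703
final: 157.703 0.317

Arc 1: start y=15.440, vy=23.650 → t=5.404, apex=43.948, x_land=80.467, impact vy=-29.364
  bounce: vy ← 0.47·29.364 = 13.801
Arc 2: start y=0.000, vy=13.801 → t=2.814, apex=9.708, x_land=122.363, impact vy=-13.801
  bounce: vy ← 0.47·13.801 = 6.487
Arc 3: start y=0.000, vy=6.487 → t=1.322, apex=2.145, x_land=142.054, impact vy=-6.487
  bounce: vy ← 0.47·6.487 = 3.049
Arc 4: start y=0.000, vy=3.049 → t=0.622, apex=0.474, x_land=151.309, impact vy=-3.049
  bounce: vy ← 0.47·3.049 = 1.433
Arc 5: start y=0.000, vy=1.433 → t=0.292, apex=0.105, x_land=155.659, impact vy=-1.433
  bounce: vy ← 0.47·1.433 = 0.673
Arc 6: start y=0.000, vy=0.673 → t=0.137, apex=0.023, x_land=157.703, impact vy=-0.673
  bounce: vy ← 0.47·0.673 = 0.317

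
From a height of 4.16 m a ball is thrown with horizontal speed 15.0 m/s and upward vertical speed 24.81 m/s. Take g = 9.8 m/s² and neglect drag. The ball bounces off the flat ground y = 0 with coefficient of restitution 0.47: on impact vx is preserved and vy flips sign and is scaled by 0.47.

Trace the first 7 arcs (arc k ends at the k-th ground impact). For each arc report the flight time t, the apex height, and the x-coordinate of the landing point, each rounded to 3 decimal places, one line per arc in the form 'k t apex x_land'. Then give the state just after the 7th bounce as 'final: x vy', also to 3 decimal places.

Arc 1: start y=4.160, vy=24.810 → t=5.226, apex=35.565, x_land=78.386, impact vy=-26.402
  bounce: vy ← 0.47·26.402 = 12.409
Arc 2: start y=0.000, vy=12.409 → t=2.532, apex=7.856, x_land=116.373, impact vy=-12.409
  bounce: vy ← 0.47·12.409 = 5.832
Arc 3: start y=0.000, vy=5.832 → t=1.190, apex=1.735, x_land=134.226, impact vy=-5.832
  bounce: vy ← 0.47·5.832 = 2.741
Arc 4: start y=0.000, vy=2.741 → t=0.559, apex=0.383, x_land=142.618, impact vy=-2.741
  bounce: vy ← 0.47·2.741 = 1.288
Arc 5: start y=0.000, vy=1.288 → t=0.263, apex=0.085, x_land=146.562, impact vy=-1.288
  bounce: vy ← 0.47·1.288 = 0.606
Arc 6: start y=0.000, vy=0.606 → t=0.124, apex=0.019, x_land=148.415, impact vy=-0.606
  bounce: vy ← 0.47·0.606 = 0.285
Arc 7: start y=0.000, vy=0.285 → t=0.058, apex=0.004, x_land=149.286, impact vy=-0.285
  bounce: vy ← 0.47·0.285 = 0.134

1 5.226 35.565 78.386
2 2.532 7.856 116.373
3 1.190 1.735 134.226
4 0.559 0.383 142.618
5 0.263 0.085 146.562
6 0.124 0.019 148.415
7 0.058 0.004 149.286
final: 149.286 0.134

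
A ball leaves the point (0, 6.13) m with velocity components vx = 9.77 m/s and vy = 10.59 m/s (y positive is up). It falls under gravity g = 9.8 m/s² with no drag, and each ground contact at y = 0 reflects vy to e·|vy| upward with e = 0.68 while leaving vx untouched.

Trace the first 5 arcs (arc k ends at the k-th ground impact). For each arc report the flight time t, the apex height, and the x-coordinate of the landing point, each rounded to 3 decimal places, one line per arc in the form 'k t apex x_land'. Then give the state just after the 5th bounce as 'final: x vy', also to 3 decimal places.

1 2.636 11.852 25.752
2 2.115 5.480 46.417
3 1.438 2.534 60.469
4 0.978 1.172 70.024
5 0.665 0.542 76.522
final: 76.522 2.216

Arc 1: start y=6.130, vy=10.590 → t=2.636, apex=11.852, x_land=25.752, impact vy=-15.241
  bounce: vy ← 0.68·15.241 = 10.364
Arc 2: start y=0.000, vy=10.364 → t=2.115, apex=5.480, x_land=46.417, impact vy=-10.364
  bounce: vy ← 0.68·10.364 = 7.048
Arc 3: start y=0.000, vy=7.048 → t=1.438, apex=2.534, x_land=60.469, impact vy=-7.048
  bounce: vy ← 0.68·7.048 = 4.792
Arc 4: start y=0.000, vy=4.792 → t=0.978, apex=1.172, x_land=70.024, impact vy=-4.792
  bounce: vy ← 0.68·4.792 = 3.259
Arc 5: start y=0.000, vy=3.259 → t=0.665, apex=0.542, x_land=76.522, impact vy=-3.259
  bounce: vy ← 0.68·3.259 = 2.216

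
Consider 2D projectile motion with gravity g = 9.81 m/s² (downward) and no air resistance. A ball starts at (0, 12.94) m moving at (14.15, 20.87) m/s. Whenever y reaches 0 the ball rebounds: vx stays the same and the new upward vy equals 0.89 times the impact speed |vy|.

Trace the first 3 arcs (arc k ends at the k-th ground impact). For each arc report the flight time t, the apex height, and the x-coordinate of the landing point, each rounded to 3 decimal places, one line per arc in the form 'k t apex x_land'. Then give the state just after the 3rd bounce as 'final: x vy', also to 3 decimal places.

1 4.804 35.140 67.977
2 4.764 27.834 135.391
3 4.240 22.047 195.391
final: 195.391 18.511

Arc 1: start y=12.940, vy=20.870 → t=4.804, apex=35.140, x_land=67.977, impact vy=-26.257
  bounce: vy ← 0.89·26.257 = 23.369
Arc 2: start y=0.000, vy=23.369 → t=4.764, apex=27.834, x_land=135.391, impact vy=-23.369
  bounce: vy ← 0.89·23.369 = 20.798
Arc 3: start y=0.000, vy=20.798 → t=4.240, apex=22.047, x_land=195.391, impact vy=-20.798
  bounce: vy ← 0.89·20.798 = 18.511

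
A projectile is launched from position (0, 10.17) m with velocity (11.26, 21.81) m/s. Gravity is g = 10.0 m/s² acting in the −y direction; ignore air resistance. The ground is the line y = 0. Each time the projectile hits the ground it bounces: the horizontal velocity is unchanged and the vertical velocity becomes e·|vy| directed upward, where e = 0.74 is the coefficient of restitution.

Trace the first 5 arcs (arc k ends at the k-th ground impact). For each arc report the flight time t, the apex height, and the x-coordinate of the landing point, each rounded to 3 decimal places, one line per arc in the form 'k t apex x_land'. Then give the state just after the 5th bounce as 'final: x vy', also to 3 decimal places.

Arc 1: start y=10.170, vy=21.810 → t=4.787, apex=33.954, x_land=53.901, impact vy=-26.059
  bounce: vy ← 0.74·26.059 = 19.284
Arc 2: start y=0.000, vy=19.284 → t=3.857, apex=18.593, x_land=97.328, impact vy=-19.284
  bounce: vy ← 0.74·19.284 = 14.270
Arc 3: start y=0.000, vy=14.270 → t=2.854, apex=10.182, x_land=129.463, impact vy=-14.270
  bounce: vy ← 0.74·14.270 = 10.560
Arc 4: start y=0.000, vy=10.560 → t=2.112, apex=5.575, x_land=153.244, impact vy=-10.560
  bounce: vy ← 0.74·10.560 = 7.814
Arc 5: start y=0.000, vy=7.814 → t=1.563, apex=3.053, x_land=170.842, impact vy=-7.814
  bounce: vy ← 0.74·7.814 = 5.783

1 4.787 33.954 53.901
2 3.857 18.593 97.328
3 2.854 10.182 129.463
4 2.112 5.575 153.244
5 1.563 3.053 170.842
final: 170.842 5.783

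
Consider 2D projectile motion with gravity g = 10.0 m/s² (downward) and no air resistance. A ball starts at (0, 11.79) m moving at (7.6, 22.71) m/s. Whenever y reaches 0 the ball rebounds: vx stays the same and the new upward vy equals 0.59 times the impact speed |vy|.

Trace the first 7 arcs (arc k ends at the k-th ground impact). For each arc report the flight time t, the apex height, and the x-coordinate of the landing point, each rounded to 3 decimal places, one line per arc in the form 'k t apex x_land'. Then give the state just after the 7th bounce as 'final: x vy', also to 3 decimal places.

1 5.012 37.577 38.094
2 3.235 13.081 62.680
3 1.909 4.553 77.185
4 1.126 1.585 85.743
5 0.664 0.552 90.792
6 0.392 0.192 93.771
7 0.231 0.067 95.529
final: 95.529 0.682

Arc 1: start y=11.790, vy=22.710 → t=5.012, apex=37.577, x_land=38.094, impact vy=-27.414
  bounce: vy ← 0.59·27.414 = 16.174
Arc 2: start y=0.000, vy=16.174 → t=3.235, apex=13.081, x_land=62.680, impact vy=-16.174
  bounce: vy ← 0.59·16.174 = 9.543
Arc 3: start y=0.000, vy=9.543 → t=1.909, apex=4.553, x_land=77.185, impact vy=-9.543
  bounce: vy ← 0.59·9.543 = 5.630
Arc 4: start y=0.000, vy=5.630 → t=1.126, apex=1.585, x_land=85.743, impact vy=-5.630
  bounce: vy ← 0.59·5.630 = 3.322
Arc 5: start y=0.000, vy=3.322 → t=0.664, apex=0.552, x_land=90.792, impact vy=-3.322
  bounce: vy ← 0.59·3.322 = 1.960
Arc 6: start y=0.000, vy=1.960 → t=0.392, apex=0.192, x_land=93.771, impact vy=-1.960
  bounce: vy ← 0.59·1.960 = 1.156
Arc 7: start y=0.000, vy=1.156 → t=0.231, apex=0.067, x_land=95.529, impact vy=-1.156
  bounce: vy ← 0.59·1.156 = 0.682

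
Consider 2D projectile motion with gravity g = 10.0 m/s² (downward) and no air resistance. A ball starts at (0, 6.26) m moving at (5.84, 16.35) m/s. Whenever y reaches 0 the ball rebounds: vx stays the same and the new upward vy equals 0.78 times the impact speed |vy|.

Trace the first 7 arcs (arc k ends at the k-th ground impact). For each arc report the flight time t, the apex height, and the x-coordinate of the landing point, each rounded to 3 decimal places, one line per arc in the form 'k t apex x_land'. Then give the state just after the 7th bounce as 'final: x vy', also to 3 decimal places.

Arc 1: start y=6.260, vy=16.350 → t=3.616, apex=19.626, x_land=21.119, impact vy=-19.812
  bounce: vy ← 0.78·19.812 = 15.454
Arc 2: start y=0.000, vy=15.454 → t=3.091, apex=11.941, x_land=39.168, impact vy=-15.454
  bounce: vy ← 0.78·15.454 = 12.054
Arc 3: start y=0.000, vy=12.054 → t=2.411, apex=7.265, x_land=53.247, impact vy=-12.054
  bounce: vy ← 0.78·12.054 = 9.402
Arc 4: start y=0.000, vy=9.402 → t=1.880, apex=4.420, x_land=64.229, impact vy=-9.402
  bounce: vy ← 0.78·9.402 = 7.333
Arc 5: start y=0.000, vy=7.333 → t=1.467, apex=2.689, x_land=72.794, impact vy=-7.333
  bounce: vy ← 0.78·7.333 = 5.720
Arc 6: start y=0.000, vy=5.720 → t=1.144, apex=1.636, x_land=79.475, impact vy=-5.720
  bounce: vy ← 0.78·5.720 = 4.462
Arc 7: start y=0.000, vy=4.462 → t=0.892, apex=0.995, x_land=84.686, impact vy=-4.462
  bounce: vy ← 0.78·4.462 = 3.480

1 3.616 19.626 21.119
2 3.091 11.941 39.168
3 2.411 7.265 53.247
4 1.880 4.420 64.229
5 1.467 2.689 72.794
6 1.144 1.636 79.475
7 0.892 0.995 84.686
final: 84.686 3.480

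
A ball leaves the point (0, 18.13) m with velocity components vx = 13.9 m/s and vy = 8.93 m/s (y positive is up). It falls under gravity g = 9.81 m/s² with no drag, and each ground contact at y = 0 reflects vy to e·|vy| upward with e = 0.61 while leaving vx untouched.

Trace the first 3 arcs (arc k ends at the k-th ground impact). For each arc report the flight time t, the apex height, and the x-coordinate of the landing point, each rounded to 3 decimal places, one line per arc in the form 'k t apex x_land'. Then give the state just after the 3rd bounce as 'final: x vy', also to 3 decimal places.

Arc 1: start y=18.130, vy=8.930 → t=3.037, apex=22.194, x_land=42.221, impact vy=-20.868
  bounce: vy ← 0.61·20.868 = 12.729
Arc 2: start y=0.000, vy=12.729 → t=2.595, apex=8.259, x_land=78.293, impact vy=-12.729
  bounce: vy ← 0.61·12.729 = 7.765
Arc 3: start y=0.000, vy=7.765 → t=1.583, apex=3.073, x_land=100.298, impact vy=-7.765
  bounce: vy ← 0.61·7.765 = 4.737

1 3.037 22.194 42.221
2 2.595 8.259 78.293
3 1.583 3.073 100.298
final: 100.298 4.737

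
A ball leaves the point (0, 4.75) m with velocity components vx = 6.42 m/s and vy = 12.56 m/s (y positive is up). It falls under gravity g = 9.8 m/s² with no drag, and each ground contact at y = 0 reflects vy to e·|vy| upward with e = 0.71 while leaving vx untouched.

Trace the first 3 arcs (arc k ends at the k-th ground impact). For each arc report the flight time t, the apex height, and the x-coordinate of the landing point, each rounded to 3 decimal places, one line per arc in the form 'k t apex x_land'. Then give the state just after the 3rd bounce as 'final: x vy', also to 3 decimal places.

1 2.898 12.799 18.604
2 2.295 6.452 33.337
3 1.629 3.252 43.798
final: 43.798 5.669

Arc 1: start y=4.750, vy=12.560 → t=2.898, apex=12.799, x_land=18.604, impact vy=-15.838
  bounce: vy ← 0.71·15.838 = 11.245
Arc 2: start y=0.000, vy=11.245 → t=2.295, apex=6.452, x_land=33.337, impact vy=-11.245
  bounce: vy ← 0.71·11.245 = 7.984
Arc 3: start y=0.000, vy=7.984 → t=1.629, apex=3.252, x_land=43.798, impact vy=-7.984
  bounce: vy ← 0.71·7.984 = 5.669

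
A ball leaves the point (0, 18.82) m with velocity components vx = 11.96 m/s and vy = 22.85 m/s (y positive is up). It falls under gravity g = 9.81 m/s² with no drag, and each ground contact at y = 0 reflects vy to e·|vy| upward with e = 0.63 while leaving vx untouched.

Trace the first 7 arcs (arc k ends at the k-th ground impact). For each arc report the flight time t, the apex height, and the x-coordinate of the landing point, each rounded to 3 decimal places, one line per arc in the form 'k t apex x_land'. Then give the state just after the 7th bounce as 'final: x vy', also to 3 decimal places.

1 5.373 45.432 64.257
2 3.835 18.032 110.120
3 2.416 7.157 139.014
4 1.522 2.841 157.217
5 0.959 1.127 168.685
6 0.604 0.447 175.909
7 0.381 0.178 180.461
final: 180.461 1.176

Arc 1: start y=18.820, vy=22.850 → t=5.373, apex=45.432, x_land=64.257, impact vy=-29.856
  bounce: vy ← 0.63·29.856 = 18.809
Arc 2: start y=0.000, vy=18.809 → t=3.835, apex=18.032, x_land=110.120, impact vy=-18.809
  bounce: vy ← 0.63·18.809 = 11.850
Arc 3: start y=0.000, vy=11.850 → t=2.416, apex=7.157, x_land=139.014, impact vy=-11.850
  bounce: vy ← 0.63·11.850 = 7.465
Arc 4: start y=0.000, vy=7.465 → t=1.522, apex=2.841, x_land=157.217, impact vy=-7.465
  bounce: vy ← 0.63·7.465 = 4.703
Arc 5: start y=0.000, vy=4.703 → t=0.959, apex=1.127, x_land=168.685, impact vy=-4.703
  bounce: vy ← 0.63·4.703 = 2.963
Arc 6: start y=0.000, vy=2.963 → t=0.604, apex=0.447, x_land=175.909, impact vy=-2.963
  bounce: vy ← 0.63·2.963 = 1.867
Arc 7: start y=0.000, vy=1.867 → t=0.381, apex=0.178, x_land=180.461, impact vy=-1.867
  bounce: vy ← 0.63·1.867 = 1.176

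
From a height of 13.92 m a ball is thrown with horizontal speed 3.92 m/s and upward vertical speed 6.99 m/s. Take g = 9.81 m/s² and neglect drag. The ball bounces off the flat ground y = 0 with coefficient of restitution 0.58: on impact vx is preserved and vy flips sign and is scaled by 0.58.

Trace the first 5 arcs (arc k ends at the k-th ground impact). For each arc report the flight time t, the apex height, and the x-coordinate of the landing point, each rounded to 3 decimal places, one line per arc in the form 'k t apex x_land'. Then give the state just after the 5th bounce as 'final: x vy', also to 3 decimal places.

Arc 1: start y=13.920, vy=6.990 → t=2.542, apex=16.410, x_land=9.963, impact vy=-17.944
  bounce: vy ← 0.58·17.944 = 10.407
Arc 2: start y=0.000, vy=10.407 → t=2.122, apex=5.520, x_land=18.281, impact vy=-10.407
  bounce: vy ← 0.58·10.407 = 6.036
Arc 3: start y=0.000, vy=6.036 → t=1.231, apex=1.857, x_land=23.105, impact vy=-6.036
  bounce: vy ← 0.58·6.036 = 3.501
Arc 4: start y=0.000, vy=3.501 → t=0.714, apex=0.625, x_land=25.903, impact vy=-3.501
  bounce: vy ← 0.58·3.501 = 2.031
Arc 5: start y=0.000, vy=2.031 → t=0.414, apex=0.210, x_land=27.525, impact vy=-2.031
  bounce: vy ← 0.58·2.031 = 1.178

1 2.542 16.410 9.963
2 2.122 5.520 18.281
3 1.231 1.857 23.105
4 0.714 0.625 25.903
5 0.414 0.210 27.525
final: 27.525 1.178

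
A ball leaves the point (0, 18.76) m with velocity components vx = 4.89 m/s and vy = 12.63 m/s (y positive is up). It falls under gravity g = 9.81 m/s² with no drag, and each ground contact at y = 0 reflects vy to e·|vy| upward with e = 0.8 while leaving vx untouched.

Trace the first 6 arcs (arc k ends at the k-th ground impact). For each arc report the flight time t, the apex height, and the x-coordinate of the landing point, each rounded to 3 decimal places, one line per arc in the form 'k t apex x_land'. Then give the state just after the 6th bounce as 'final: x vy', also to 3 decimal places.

Arc 1: start y=18.760, vy=12.630 → t=3.629, apex=26.890, x_land=17.745, impact vy=-22.969
  bounce: vy ← 0.8·22.969 = 18.375
Arc 2: start y=0.000, vy=18.375 → t=3.746, apex=17.210, x_land=36.064, impact vy=-18.375
  bounce: vy ← 0.8·18.375 = 14.700
Arc 3: start y=0.000, vy=14.700 → t=2.997, apex=11.014, x_land=50.720, impact vy=-14.700
  bounce: vy ← 0.8·14.700 = 11.760
Arc 4: start y=0.000, vy=11.760 → t=2.398, apex=7.049, x_land=62.444, impact vy=-11.760
  bounce: vy ← 0.8·11.760 = 9.408
Arc 5: start y=0.000, vy=9.408 → t=1.918, apex=4.511, x_land=71.824, impact vy=-9.408
  bounce: vy ← 0.8·9.408 = 7.527
Arc 6: start y=0.000, vy=7.527 → t=1.534, apex=2.887, x_land=79.327, impact vy=-7.527
  bounce: vy ← 0.8·7.527 = 6.021

1 3.629 26.890 17.745
2 3.746 17.210 36.064
3 2.997 11.014 50.720
4 2.398 7.049 62.444
5 1.918 4.511 71.824
6 1.534 2.887 79.327
final: 79.327 6.021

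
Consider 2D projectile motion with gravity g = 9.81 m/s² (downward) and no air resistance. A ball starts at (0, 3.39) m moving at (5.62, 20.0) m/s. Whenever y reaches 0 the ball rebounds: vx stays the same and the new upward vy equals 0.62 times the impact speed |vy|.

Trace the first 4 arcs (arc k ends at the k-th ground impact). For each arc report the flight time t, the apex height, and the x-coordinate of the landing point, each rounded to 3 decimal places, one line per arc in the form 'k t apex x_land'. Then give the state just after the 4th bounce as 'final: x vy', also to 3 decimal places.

1 4.240 23.777 23.831
2 2.730 9.140 39.175
3 1.693 3.513 48.688
4 1.049 1.351 54.586
final: 54.586 3.192

Arc 1: start y=3.390, vy=20.000 → t=4.240, apex=23.777, x_land=23.831, impact vy=-21.599
  bounce: vy ← 0.62·21.599 = 13.391
Arc 2: start y=0.000, vy=13.391 → t=2.730, apex=9.140, x_land=39.175, impact vy=-13.391
  bounce: vy ← 0.62·13.391 = 8.303
Arc 3: start y=0.000, vy=8.303 → t=1.693, apex=3.513, x_land=48.688, impact vy=-8.303
  bounce: vy ← 0.62·8.303 = 5.148
Arc 4: start y=0.000, vy=5.148 → t=1.049, apex=1.351, x_land=54.586, impact vy=-5.148
  bounce: vy ← 0.62·5.148 = 3.192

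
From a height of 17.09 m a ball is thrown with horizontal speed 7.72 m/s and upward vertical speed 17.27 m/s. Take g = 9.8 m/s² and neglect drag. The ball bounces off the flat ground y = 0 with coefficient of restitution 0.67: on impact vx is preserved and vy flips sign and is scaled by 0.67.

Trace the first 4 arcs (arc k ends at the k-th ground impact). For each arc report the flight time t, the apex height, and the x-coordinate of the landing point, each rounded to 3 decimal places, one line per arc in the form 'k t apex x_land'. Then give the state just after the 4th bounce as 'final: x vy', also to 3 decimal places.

Arc 1: start y=17.090, vy=17.270 → t=4.330, apex=32.307, x_land=33.427, impact vy=-25.164
  bounce: vy ← 0.67·25.164 = 16.860
Arc 2: start y=0.000, vy=16.860 → t=3.441, apex=14.503, x_land=59.990, impact vy=-16.860
  bounce: vy ← 0.67·16.860 = 11.296
Arc 3: start y=0.000, vy=11.296 → t=2.305, apex=6.510, x_land=77.787, impact vy=-11.296
  bounce: vy ← 0.67·11.296 = 7.568
Arc 4: start y=0.000, vy=7.568 → t=1.545, apex=2.922, x_land=89.711, impact vy=-7.568
  bounce: vy ← 0.67·7.568 = 5.071

1 4.330 32.307 33.427
2 3.441 14.503 59.990
3 2.305 6.510 77.787
4 1.545 2.922 89.711
final: 89.711 5.071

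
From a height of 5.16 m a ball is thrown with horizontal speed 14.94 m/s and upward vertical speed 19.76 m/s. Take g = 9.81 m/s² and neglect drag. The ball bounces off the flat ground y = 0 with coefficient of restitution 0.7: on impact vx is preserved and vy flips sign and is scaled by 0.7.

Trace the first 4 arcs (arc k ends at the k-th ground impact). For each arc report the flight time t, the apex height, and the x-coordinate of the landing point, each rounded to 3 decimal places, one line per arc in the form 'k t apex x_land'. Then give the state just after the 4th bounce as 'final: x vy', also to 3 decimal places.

1 4.275 25.061 63.863
2 3.165 12.280 111.141
3 2.215 6.017 144.236
4 1.551 2.948 167.402
final: 167.402 5.324

Arc 1: start y=5.160, vy=19.760 → t=4.275, apex=25.061, x_land=63.863, impact vy=-22.174
  bounce: vy ← 0.7·22.174 = 15.522
Arc 2: start y=0.000, vy=15.522 → t=3.165, apex=12.280, x_land=111.141, impact vy=-15.522
  bounce: vy ← 0.7·15.522 = 10.865
Arc 3: start y=0.000, vy=10.865 → t=2.215, apex=6.017, x_land=144.236, impact vy=-10.865
  bounce: vy ← 0.7·10.865 = 7.606
Arc 4: start y=0.000, vy=7.606 → t=1.551, apex=2.948, x_land=167.402, impact vy=-7.606
  bounce: vy ← 0.7·7.606 = 5.324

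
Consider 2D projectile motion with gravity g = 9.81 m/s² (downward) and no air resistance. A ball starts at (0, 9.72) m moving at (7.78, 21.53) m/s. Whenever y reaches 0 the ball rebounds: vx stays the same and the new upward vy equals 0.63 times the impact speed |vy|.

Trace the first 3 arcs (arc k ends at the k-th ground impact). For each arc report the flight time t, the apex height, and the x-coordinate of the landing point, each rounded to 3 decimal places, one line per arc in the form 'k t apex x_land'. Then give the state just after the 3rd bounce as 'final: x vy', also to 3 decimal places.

1 4.802 33.346 37.360
2 3.285 13.235 62.920
3 2.070 5.253 79.022
final: 79.022 6.396

Arc 1: start y=9.720, vy=21.530 → t=4.802, apex=33.346, x_land=37.360, impact vy=-25.578
  bounce: vy ← 0.63·25.578 = 16.114
Arc 2: start y=0.000, vy=16.114 → t=3.285, apex=13.235, x_land=62.920, impact vy=-16.114
  bounce: vy ← 0.63·16.114 = 10.152
Arc 3: start y=0.000, vy=10.152 → t=2.070, apex=5.253, x_land=79.022, impact vy=-10.152
  bounce: vy ← 0.63·10.152 = 6.396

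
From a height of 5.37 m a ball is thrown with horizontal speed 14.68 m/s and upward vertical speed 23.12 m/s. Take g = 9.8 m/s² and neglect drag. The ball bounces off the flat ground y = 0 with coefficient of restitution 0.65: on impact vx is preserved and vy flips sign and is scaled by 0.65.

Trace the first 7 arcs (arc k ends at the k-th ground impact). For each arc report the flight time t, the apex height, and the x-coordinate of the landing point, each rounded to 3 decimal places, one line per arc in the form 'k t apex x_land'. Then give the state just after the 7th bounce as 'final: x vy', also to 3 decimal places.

1 4.940 32.642 72.522
2 3.355 13.791 121.778
3 2.181 5.827 153.795
4 1.418 2.462 174.606
5 0.921 1.040 188.133
6 0.599 0.439 196.925
7 0.389 0.186 202.640
final: 202.640 1.240

Arc 1: start y=5.370, vy=23.120 → t=4.940, apex=32.642, x_land=72.522, impact vy=-25.294
  bounce: vy ← 0.65·25.294 = 16.441
Arc 2: start y=0.000, vy=16.441 → t=3.355, apex=13.791, x_land=121.778, impact vy=-16.441
  bounce: vy ← 0.65·16.441 = 10.687
Arc 3: start y=0.000, vy=10.687 → t=2.181, apex=5.827, x_land=153.795, impact vy=-10.687
  bounce: vy ← 0.65·10.687 = 6.946
Arc 4: start y=0.000, vy=6.946 → t=1.418, apex=2.462, x_land=174.606, impact vy=-6.946
  bounce: vy ← 0.65·6.946 = 4.515
Arc 5: start y=0.000, vy=4.515 → t=0.921, apex=1.040, x_land=188.133, impact vy=-4.515
  bounce: vy ← 0.65·4.515 = 2.935
Arc 6: start y=0.000, vy=2.935 → t=0.599, apex=0.439, x_land=196.925, impact vy=-2.935
  bounce: vy ← 0.65·2.935 = 1.908
Arc 7: start y=0.000, vy=1.908 → t=0.389, apex=0.186, x_land=202.640, impact vy=-1.908
  bounce: vy ← 0.65·1.908 = 1.240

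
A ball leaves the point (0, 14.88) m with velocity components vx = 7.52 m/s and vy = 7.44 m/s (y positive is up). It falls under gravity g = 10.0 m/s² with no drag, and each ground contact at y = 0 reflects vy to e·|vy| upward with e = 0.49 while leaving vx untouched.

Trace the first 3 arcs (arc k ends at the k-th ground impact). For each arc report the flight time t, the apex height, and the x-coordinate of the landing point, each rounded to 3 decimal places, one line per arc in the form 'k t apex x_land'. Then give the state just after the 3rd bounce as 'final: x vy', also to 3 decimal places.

Arc 1: start y=14.880, vy=7.440 → t=2.623, apex=17.648, x_land=19.723, impact vy=-18.787
  bounce: vy ← 0.49·18.787 = 9.206
Arc 2: start y=0.000, vy=9.206 → t=1.841, apex=4.237, x_land=33.568, impact vy=-9.206
  bounce: vy ← 0.49·9.206 = 4.511
Arc 3: start y=0.000, vy=4.511 → t=0.902, apex=1.017, x_land=40.352, impact vy=-4.511
  bounce: vy ← 0.49·4.511 = 2.210

1 2.623 17.648 19.723
2 1.841 4.237 33.568
3 0.902 1.017 40.352
final: 40.352 2.210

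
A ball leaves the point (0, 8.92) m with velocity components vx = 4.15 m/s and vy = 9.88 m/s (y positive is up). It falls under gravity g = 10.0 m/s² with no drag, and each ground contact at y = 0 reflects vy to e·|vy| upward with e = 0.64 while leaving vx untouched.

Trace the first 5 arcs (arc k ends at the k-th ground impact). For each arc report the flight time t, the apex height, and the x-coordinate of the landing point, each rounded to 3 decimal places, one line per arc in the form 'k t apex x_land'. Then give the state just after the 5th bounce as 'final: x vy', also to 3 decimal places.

Arc 1: start y=8.920, vy=9.880 → t=2.649, apex=13.801, x_land=10.995, impact vy=-16.614
  bounce: vy ← 0.64·16.614 = 10.633
Arc 2: start y=0.000, vy=10.633 → t=2.127, apex=5.653, x_land=19.820, impact vy=-10.633
  bounce: vy ← 0.64·10.633 = 6.805
Arc 3: start y=0.000, vy=6.805 → t=1.361, apex=2.315, x_land=25.468, impact vy=-6.805
  bounce: vy ← 0.64·6.805 = 4.355
Arc 4: start y=0.000, vy=4.355 → t=0.871, apex=0.948, x_land=29.083, impact vy=-4.355
  bounce: vy ← 0.64·4.355 = 2.787
Arc 5: start y=0.000, vy=2.787 → t=0.557, apex=0.388, x_land=31.396, impact vy=-2.787
  bounce: vy ← 0.64·2.787 = 1.784

1 2.649 13.801 10.995
2 2.127 5.653 19.820
3 1.361 2.315 25.468
4 0.871 0.948 29.083
5 0.557 0.388 31.396
final: 31.396 1.784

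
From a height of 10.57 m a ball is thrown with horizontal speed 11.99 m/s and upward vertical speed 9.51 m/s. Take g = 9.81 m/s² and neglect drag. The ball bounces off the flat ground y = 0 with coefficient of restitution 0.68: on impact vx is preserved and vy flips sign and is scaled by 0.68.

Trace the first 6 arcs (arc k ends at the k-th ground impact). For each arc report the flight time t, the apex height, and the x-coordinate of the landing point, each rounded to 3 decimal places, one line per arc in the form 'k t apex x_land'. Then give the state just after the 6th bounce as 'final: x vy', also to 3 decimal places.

1 2.729 15.180 32.716
2 2.392 7.019 61.402
3 1.627 3.246 80.908
4 1.106 1.501 94.173
5 0.752 0.694 103.192
6 0.512 0.321 109.326
final: 109.326 1.706

Arc 1: start y=10.570, vy=9.510 → t=2.729, apex=15.180, x_land=32.716, impact vy=-17.258
  bounce: vy ← 0.68·17.258 = 11.735
Arc 2: start y=0.000, vy=11.735 → t=2.392, apex=7.019, x_land=61.402, impact vy=-11.735
  bounce: vy ← 0.68·11.735 = 7.980
Arc 3: start y=0.000, vy=7.980 → t=1.627, apex=3.246, x_land=80.908, impact vy=-7.980
  bounce: vy ← 0.68·7.980 = 5.426
Arc 4: start y=0.000, vy=5.426 → t=1.106, apex=1.501, x_land=94.173, impact vy=-5.426
  bounce: vy ← 0.68·5.426 = 3.690
Arc 5: start y=0.000, vy=3.690 → t=0.752, apex=0.694, x_land=103.192, impact vy=-3.690
  bounce: vy ← 0.68·3.690 = 2.509
Arc 6: start y=0.000, vy=2.509 → t=0.512, apex=0.321, x_land=109.326, impact vy=-2.509
  bounce: vy ← 0.68·2.509 = 1.706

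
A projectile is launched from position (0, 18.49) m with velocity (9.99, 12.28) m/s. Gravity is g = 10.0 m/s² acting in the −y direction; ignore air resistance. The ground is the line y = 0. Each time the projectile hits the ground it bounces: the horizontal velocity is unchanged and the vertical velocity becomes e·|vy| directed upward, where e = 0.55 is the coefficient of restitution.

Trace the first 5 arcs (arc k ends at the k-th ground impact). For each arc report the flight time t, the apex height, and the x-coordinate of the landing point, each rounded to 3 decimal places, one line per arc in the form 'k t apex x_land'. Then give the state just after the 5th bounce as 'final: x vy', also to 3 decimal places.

1 3.510 26.030 35.062
2 2.510 7.874 60.135
3 1.380 2.382 73.925
4 0.759 0.721 81.510
5 0.418 0.218 85.681
final: 85.681 1.148

Arc 1: start y=18.490, vy=12.280 → t=3.510, apex=26.030, x_land=35.062, impact vy=-22.817
  bounce: vy ← 0.55·22.817 = 12.549
Arc 2: start y=0.000, vy=12.549 → t=2.510, apex=7.874, x_land=60.135, impact vy=-12.549
  bounce: vy ← 0.55·12.549 = 6.902
Arc 3: start y=0.000, vy=6.902 → t=1.380, apex=2.382, x_land=73.925, impact vy=-6.902
  bounce: vy ← 0.55·6.902 = 3.796
Arc 4: start y=0.000, vy=3.796 → t=0.759, apex=0.721, x_land=81.510, impact vy=-3.796
  bounce: vy ← 0.55·3.796 = 2.088
Arc 5: start y=0.000, vy=2.088 → t=0.418, apex=0.218, x_land=85.681, impact vy=-2.088
  bounce: vy ← 0.55·2.088 = 1.148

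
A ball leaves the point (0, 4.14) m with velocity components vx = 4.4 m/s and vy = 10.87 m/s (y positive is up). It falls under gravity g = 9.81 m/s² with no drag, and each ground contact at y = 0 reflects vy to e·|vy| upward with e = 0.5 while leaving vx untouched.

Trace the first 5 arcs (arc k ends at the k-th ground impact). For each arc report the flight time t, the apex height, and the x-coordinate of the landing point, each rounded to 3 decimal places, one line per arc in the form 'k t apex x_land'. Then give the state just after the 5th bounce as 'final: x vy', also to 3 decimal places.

Arc 1: start y=4.140, vy=10.870 → t=2.547, apex=10.162, x_land=11.209, impact vy=-14.120
  bounce: vy ← 0.5·14.120 = 7.060
Arc 2: start y=0.000, vy=7.060 → t=1.439, apex=2.541, x_land=17.542, impact vy=-7.060
  bounce: vy ← 0.5·7.060 = 3.530
Arc 3: start y=0.000, vy=3.530 → t=0.720, apex=0.635, x_land=20.709, impact vy=-3.530
  bounce: vy ← 0.5·3.530 = 1.765
Arc 4: start y=0.000, vy=1.765 → t=0.360, apex=0.159, x_land=22.292, impact vy=-1.765
  bounce: vy ← 0.5·1.765 = 0.883
Arc 5: start y=0.000, vy=0.883 → t=0.180, apex=0.040, x_land=23.084, impact vy=-0.883
  bounce: vy ← 0.5·0.883 = 0.441

1 2.547 10.162 11.209
2 1.439 2.541 17.542
3 0.720 0.635 20.709
4 0.360 0.159 22.292
5 0.180 0.040 23.084
final: 23.084 0.441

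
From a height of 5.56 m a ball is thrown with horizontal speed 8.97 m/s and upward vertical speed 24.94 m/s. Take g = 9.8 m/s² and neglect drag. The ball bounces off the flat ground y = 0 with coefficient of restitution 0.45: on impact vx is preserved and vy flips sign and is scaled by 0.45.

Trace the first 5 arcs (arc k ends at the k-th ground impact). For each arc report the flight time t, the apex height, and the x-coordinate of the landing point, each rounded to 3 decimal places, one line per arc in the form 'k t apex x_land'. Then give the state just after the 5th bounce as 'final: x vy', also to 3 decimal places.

Arc 1: start y=5.560, vy=24.940 → t=5.304, apex=37.295, x_land=47.575, impact vy=-27.037
  bounce: vy ← 0.45·27.037 = 12.166
Arc 2: start y=0.000, vy=12.166 → t=2.483, apex=7.552, x_land=69.847, impact vy=-12.166
  bounce: vy ← 0.45·12.166 = 5.475
Arc 3: start y=0.000, vy=5.475 → t=1.117, apex=1.529, x_land=79.869, impact vy=-5.475
  bounce: vy ← 0.45·5.475 = 2.464
Arc 4: start y=0.000, vy=2.464 → t=0.503, apex=0.310, x_land=84.379, impact vy=-2.464
  bounce: vy ← 0.45·2.464 = 1.109
Arc 5: start y=0.000, vy=1.109 → t=0.226, apex=0.063, x_land=86.409, impact vy=-1.109
  bounce: vy ← 0.45·1.109 = 0.499

1 5.304 37.295 47.575
2 2.483 7.552 69.847
3 1.117 1.529 79.869
4 0.503 0.310 84.379
5 0.226 0.063 86.409
final: 86.409 0.499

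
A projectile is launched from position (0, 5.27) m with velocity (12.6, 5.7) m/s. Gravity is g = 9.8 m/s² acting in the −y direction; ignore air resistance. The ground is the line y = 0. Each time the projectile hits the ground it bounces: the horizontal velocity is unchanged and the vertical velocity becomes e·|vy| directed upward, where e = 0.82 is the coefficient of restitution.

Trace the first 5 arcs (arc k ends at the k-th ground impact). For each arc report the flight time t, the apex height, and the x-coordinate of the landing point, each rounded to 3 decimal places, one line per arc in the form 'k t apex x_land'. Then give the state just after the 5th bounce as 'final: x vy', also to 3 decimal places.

Arc 1: start y=5.270, vy=5.700 → t=1.771, apex=6.928, x_land=22.310, impact vy=-11.653
  bounce: vy ← 0.82·11.653 = 9.555
Arc 2: start y=0.000, vy=9.555 → t=1.950, apex=4.658, x_land=46.881, impact vy=-9.555
  bounce: vy ← 0.82·9.555 = 7.835
Arc 3: start y=0.000, vy=7.835 → t=1.599, apex=3.132, x_land=67.028, impact vy=-7.835
  bounce: vy ← 0.82·7.835 = 6.425
Arc 4: start y=0.000, vy=6.425 → t=1.311, apex=2.106, x_land=83.549, impact vy=-6.425
  bounce: vy ← 0.82·6.425 = 5.268
Arc 5: start y=0.000, vy=5.268 → t=1.075, apex=1.416, x_land=97.097, impact vy=-5.268
  bounce: vy ← 0.82·5.268 = 4.320

1 1.771 6.928 22.310
2 1.950 4.658 46.881
3 1.599 3.132 67.028
4 1.311 2.106 83.549
5 1.075 1.416 97.097
final: 97.097 4.320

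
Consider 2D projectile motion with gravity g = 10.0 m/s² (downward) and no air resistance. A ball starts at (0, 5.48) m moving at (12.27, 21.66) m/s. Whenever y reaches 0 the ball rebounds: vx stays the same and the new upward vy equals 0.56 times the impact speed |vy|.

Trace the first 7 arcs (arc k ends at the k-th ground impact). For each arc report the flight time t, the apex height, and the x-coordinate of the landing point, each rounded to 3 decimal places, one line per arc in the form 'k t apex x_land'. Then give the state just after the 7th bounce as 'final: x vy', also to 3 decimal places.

1 4.572 28.938 56.095
2 2.694 9.075 89.156
3 1.509 2.846 107.670
4 0.845 0.892 118.037
5 0.473 0.280 123.843
6 0.265 0.088 127.095
7 0.148 0.028 128.915
final: 128.915 0.415

Arc 1: start y=5.480, vy=21.660 → t=4.572, apex=28.938, x_land=56.095, impact vy=-24.057
  bounce: vy ← 0.56·24.057 = 13.472
Arc 2: start y=0.000, vy=13.472 → t=2.694, apex=9.075, x_land=89.156, impact vy=-13.472
  bounce: vy ← 0.56·13.472 = 7.544
Arc 3: start y=0.000, vy=7.544 → t=1.509, apex=2.846, x_land=107.670, impact vy=-7.544
  bounce: vy ← 0.56·7.544 = 4.225
Arc 4: start y=0.000, vy=4.225 → t=0.845, apex=0.892, x_land=118.037, impact vy=-4.225
  bounce: vy ← 0.56·4.225 = 2.366
Arc 5: start y=0.000, vy=2.366 → t=0.473, apex=0.280, x_land=123.843, impact vy=-2.366
  bounce: vy ← 0.56·2.366 = 1.325
Arc 6: start y=0.000, vy=1.325 → t=0.265, apex=0.088, x_land=127.095, impact vy=-1.325
  bounce: vy ← 0.56·1.325 = 0.742
Arc 7: start y=0.000, vy=0.742 → t=0.148, apex=0.028, x_land=128.915, impact vy=-0.742
  bounce: vy ← 0.56·0.742 = 0.415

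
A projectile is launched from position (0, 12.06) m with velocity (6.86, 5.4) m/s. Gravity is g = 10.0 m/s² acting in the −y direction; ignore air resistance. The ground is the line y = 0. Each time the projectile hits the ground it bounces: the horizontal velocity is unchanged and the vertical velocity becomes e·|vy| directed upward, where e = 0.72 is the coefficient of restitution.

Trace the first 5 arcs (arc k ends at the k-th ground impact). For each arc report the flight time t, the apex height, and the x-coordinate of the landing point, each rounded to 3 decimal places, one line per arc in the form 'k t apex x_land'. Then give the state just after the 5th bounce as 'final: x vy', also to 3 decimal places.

Arc 1: start y=12.060, vy=5.400 → t=2.184, apex=13.518, x_land=14.984, impact vy=-16.443
  bounce: vy ← 0.72·16.443 = 11.839
Arc 2: start y=0.000, vy=11.839 → t=2.368, apex=7.008, x_land=31.227, impact vy=-11.839
  bounce: vy ← 0.72·11.839 = 8.524
Arc 3: start y=0.000, vy=8.524 → t=1.705, apex=3.633, x_land=42.921, impact vy=-8.524
  bounce: vy ← 0.72·8.524 = 6.137
Arc 4: start y=0.000, vy=6.137 → t=1.227, apex=1.883, x_land=51.342, impact vy=-6.137
  bounce: vy ← 0.72·6.137 = 4.419
Arc 5: start y=0.000, vy=4.419 → t=0.884, apex=0.976, x_land=57.404, impact vy=-4.419
  bounce: vy ← 0.72·4.419 = 3.182

1 2.184 13.518 14.984
2 2.368 7.008 31.227
3 1.705 3.633 42.921
4 1.227 1.883 51.342
5 0.884 0.976 57.404
final: 57.404 3.182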